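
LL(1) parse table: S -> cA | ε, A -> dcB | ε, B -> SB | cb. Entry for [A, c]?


For [A, c]: ε is nullable and 'c' ∈ FOLLOW(A)
Entry: A -> ε


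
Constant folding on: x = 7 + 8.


7 + 8 = 15 at compile time
Optimized: x = 15


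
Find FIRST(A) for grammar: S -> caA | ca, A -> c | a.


Per alternative of A: FIRST(c) = {c}; FIRST(a) = {a}
FIRST(A) = {a, c}


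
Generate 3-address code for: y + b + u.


Break into single-operator statements:
t1 = y + b
t2 = t1 + u


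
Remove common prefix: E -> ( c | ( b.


Common prefix: '('
Factored: E -> ( E', E' -> c | b


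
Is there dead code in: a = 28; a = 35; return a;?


first assignment to a is overwritten before any read
Dead: 'a = 28'


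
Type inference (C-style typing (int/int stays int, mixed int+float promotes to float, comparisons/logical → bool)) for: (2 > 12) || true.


Operand types: bool || bool
Rule: logical operators take bool operands and yield bool
Result type: bool


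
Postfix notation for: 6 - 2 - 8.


Left to right (same or higher precedence on left)
Postfix: 6 2 - 8 -


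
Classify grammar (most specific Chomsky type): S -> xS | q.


Right-linear: every RHS is a terminal or a terminal followed by one nonterminal
Classification: Type 3 (Regular)


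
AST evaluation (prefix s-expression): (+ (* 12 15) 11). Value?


Evaluate inner: (* 12 15) = 180
Evaluate root: (+ 180 11) = 191
Result: 191


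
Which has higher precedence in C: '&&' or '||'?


'&&' is logical AND (level 2); '||' is logical OR (level 1)
Higher level binds tighter
'&&' has higher precedence than '||'


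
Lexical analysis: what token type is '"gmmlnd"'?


Pattern: double-quoted sequence
Type: STRING_LITERAL


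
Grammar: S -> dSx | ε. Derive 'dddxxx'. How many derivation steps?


Derivation: S => dSx => ddSxx => dddSxxx => dddxxx
Steps: 4


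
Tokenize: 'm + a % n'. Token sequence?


Scan left to right, longest-match per lexeme
Tokens: ID(m), OP(+), ID(a), OP(%), ID(n)


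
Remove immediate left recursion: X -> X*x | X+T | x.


Left-recursive alternatives: X*x, X+T; non-recursive: x
Introduce X': X -> xX', X' -> *xX' | +TX' | ε


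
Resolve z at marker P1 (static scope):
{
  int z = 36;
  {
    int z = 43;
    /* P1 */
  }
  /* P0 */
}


z declared in the same block as P1
z = 43


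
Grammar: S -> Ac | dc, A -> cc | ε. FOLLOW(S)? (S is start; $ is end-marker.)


$ ∈ FOLLOW(S). For each A -> αBβ: add FIRST(β)\{ε} to FOLLOW(B); if β nullable, add FOLLOW(A).
FOLLOW(S) = {$}


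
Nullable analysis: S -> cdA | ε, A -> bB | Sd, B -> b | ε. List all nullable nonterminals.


A nonterminal is nullable iff some alternative derives ε (directly, or every symbol in it is nullable)
Nullable: {B, S}


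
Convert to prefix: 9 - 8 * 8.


'*' binds tighter: tree is (- 9 (* 8 8))
Prefix: - 9 * 8 8


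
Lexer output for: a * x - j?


Scan left to right, longest-match per lexeme
Tokens: ID(a), OP(*), ID(x), OP(-), ID(j)


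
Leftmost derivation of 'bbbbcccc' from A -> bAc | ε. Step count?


Derivation: A => bAc => bbAcc => bbbAccc => bbbbAcccc => bbbbcccc
Steps: 5


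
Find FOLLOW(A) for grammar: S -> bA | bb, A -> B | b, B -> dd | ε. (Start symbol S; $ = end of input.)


$ ∈ FOLLOW(S). For each A -> αBβ: add FIRST(β)\{ε} to FOLLOW(B); if β nullable, add FOLLOW(A).
FOLLOW(A) = {$}


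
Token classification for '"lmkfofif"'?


Pattern: double-quoted sequence
Type: STRING_LITERAL


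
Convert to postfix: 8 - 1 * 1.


* has higher precedence, evaluate 1*1 first
Postfix: 8 1 1 * -


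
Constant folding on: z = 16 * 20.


16 * 20 = 320 at compile time
Optimized: z = 320


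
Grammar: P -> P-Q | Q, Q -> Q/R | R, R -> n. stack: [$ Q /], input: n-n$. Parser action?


no handle; shift 'n'
Action: shift


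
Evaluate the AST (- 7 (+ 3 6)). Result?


Evaluate inner: (+ 3 6) = 9
Evaluate root: (- 7 9) = -2
Result: -2


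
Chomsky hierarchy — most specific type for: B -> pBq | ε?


Single nonterminal LHS, but p^n q^n is not regular
Classification: Type 2 (Context-Free)


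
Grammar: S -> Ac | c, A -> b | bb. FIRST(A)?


Per alternative of A: FIRST(b) = {b}; FIRST(bb) = {b}
FIRST(A) = {b}


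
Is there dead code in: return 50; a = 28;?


statement follows a return and is unreachable
Dead: 'a = 28'


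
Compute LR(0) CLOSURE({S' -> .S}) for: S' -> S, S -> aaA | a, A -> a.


Start: S' -> .S
For each item with dot before a nonterminal B, add B -> .γ for every B-production
Closure: [S' -> .S, S -> .aaA, S -> .a]


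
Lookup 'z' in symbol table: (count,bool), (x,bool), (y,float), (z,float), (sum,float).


Lookup 'z' → type float


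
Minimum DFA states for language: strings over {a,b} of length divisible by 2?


Track length mod 2: states 0..1, accept at 0
Minimal DFA: 2 states


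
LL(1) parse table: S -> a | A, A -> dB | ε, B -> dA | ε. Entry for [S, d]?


For [S, d]: 'd' ∈ FIRST(A)
Entry: S -> A


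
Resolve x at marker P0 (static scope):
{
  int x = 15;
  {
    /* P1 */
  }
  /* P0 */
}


x declared in the same block as P0
x = 15


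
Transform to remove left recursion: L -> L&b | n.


Left-recursive alternatives: L&b; non-recursive: n
Introduce L': L -> nL', L' -> &bL' | ε


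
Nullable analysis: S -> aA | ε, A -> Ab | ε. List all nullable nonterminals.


A nonterminal is nullable iff some alternative derives ε (directly, or every symbol in it is nullable)
Nullable: {A, S}


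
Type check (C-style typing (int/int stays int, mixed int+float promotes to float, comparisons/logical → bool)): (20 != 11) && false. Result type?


Operand types: bool && bool
Rule: logical operators take bool operands and yield bool
Result type: bool


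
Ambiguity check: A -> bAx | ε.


balanced b^n…x^n: each string has a unique parse
Unambiguous


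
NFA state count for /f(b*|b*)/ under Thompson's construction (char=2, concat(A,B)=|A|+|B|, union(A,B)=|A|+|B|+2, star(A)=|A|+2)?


Syntax tree has 3 char leaf(s), 1 union(s), 2 star(s)
chars contribute 3×2 = 6; each union adds +2; each star adds +2
Total: 6 + 2 + 4 = 12 states


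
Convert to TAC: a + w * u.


Break into single-operator statements:
t1 = w * u
t2 = a + t1


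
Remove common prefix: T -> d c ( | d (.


Common prefix: 'd'
Factored: T -> d T', T' -> c ( | (


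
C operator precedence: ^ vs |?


'^' is bitwise XOR (level 4); '|' is bitwise OR (level 3)
Higher level binds tighter
'^' has higher precedence than '|'


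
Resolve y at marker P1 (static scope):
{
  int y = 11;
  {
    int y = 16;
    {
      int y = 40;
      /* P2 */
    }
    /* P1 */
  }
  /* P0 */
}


y declared in the same block as P1
y = 16


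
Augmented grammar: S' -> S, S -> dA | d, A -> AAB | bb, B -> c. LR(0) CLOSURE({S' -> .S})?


Start: S' -> .S
For each item with dot before a nonterminal B, add B -> .γ for every B-production
Closure: [S' -> .S, S -> .dA, S -> .d]


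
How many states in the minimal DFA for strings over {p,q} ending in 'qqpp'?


Track the longest suffix of input matching a prefix of 'qqpp': 5 classes (prefixes of length 0..4)
Minimal DFA: 5 states


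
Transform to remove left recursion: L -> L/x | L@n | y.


Left-recursive alternatives: L/x, L@n; non-recursive: y
Introduce L': L -> yL', L' -> /xL' | @nL' | ε


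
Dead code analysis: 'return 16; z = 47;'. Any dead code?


statement follows a return and is unreachable
Dead: 'z = 47'


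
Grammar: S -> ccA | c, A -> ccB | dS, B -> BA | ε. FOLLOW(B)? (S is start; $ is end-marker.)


$ ∈ FOLLOW(S). For each A -> αBβ: add FIRST(β)\{ε} to FOLLOW(B); if β nullable, add FOLLOW(A).
FOLLOW(B) = {$, c, d}


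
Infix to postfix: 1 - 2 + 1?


Left to right (same or higher precedence on left)
Postfix: 1 2 - 1 +


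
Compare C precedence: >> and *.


'*' is multiplicative (level 10); '>>' is shift (level 8)
Higher level binds tighter
'*' has higher precedence than '>>'


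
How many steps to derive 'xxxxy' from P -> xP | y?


Derivation: P => xP => xxP => xxxP => xxxxP => xxxxy
Steps: 5


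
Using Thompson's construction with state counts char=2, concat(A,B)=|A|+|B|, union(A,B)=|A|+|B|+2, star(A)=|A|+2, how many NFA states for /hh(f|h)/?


Syntax tree has 4 char leaf(s), 1 union(s), 0 star(s)
chars contribute 4×2 = 8; each union adds +2; each star adds +2
Total: 8 + 2 + 0 = 10 states


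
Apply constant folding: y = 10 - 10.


10 - 10 = 0 at compile time
Optimized: y = 0


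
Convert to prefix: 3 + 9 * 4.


'*' binds tighter: tree is (+ 3 (* 9 4))
Prefix: + 3 * 9 4


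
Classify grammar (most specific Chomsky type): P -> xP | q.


Right-linear: every RHS is a terminal or a terminal followed by one nonterminal
Classification: Type 3 (Regular)


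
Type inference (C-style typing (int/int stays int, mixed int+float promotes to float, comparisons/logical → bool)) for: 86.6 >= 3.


Operand types: float >= int
Rule: comparison yields bool
Result type: bool


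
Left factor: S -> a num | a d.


Common prefix: 'a'
Factored: S -> a S', S' -> num | d


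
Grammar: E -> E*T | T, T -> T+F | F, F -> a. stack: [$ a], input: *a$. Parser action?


'a' on top is the handle for F -> a
Action: reduce (F -> a)


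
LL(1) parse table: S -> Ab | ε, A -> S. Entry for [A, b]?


For [A, b]: 'b' ∈ FIRST(S)
Entry: A -> S


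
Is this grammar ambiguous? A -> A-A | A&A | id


'id-id&id' has two parse trees (no precedence encoded between - and &)
Ambiguous


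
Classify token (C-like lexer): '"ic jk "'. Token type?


Pattern: double-quoted sequence
Type: STRING_LITERAL


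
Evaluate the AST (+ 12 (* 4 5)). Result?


Evaluate inner: (* 4 5) = 20
Evaluate root: (+ 12 20) = 32
Result: 32


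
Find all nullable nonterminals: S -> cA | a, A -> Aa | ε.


A nonterminal is nullable iff some alternative derives ε (directly, or every symbol in it is nullable)
Nullable: {A}


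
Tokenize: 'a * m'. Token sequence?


Scan left to right, longest-match per lexeme
Tokens: ID(a), OP(*), ID(m)


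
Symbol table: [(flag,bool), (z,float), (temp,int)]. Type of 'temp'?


Lookup 'temp' → type int


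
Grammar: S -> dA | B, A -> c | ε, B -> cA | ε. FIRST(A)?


Per alternative of A: FIRST(c) = {c}; FIRST(ε) = {ε}
FIRST(A) = {c, ε}


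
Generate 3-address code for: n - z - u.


Break into single-operator statements:
t1 = n - z
t2 = t1 - u


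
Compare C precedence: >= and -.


'-' is additive (level 9); '>=' is relational (level 7)
Higher level binds tighter
'-' has higher precedence than '>='


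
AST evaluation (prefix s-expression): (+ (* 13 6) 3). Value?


Evaluate inner: (* 13 6) = 78
Evaluate root: (+ 78 3) = 81
Result: 81


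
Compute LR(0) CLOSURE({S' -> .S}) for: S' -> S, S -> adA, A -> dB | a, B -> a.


Start: S' -> .S
For each item with dot before a nonterminal B, add B -> .γ for every B-production
Closure: [S' -> .S, S -> .adA]


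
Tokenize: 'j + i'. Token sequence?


Scan left to right, longest-match per lexeme
Tokens: ID(j), OP(+), ID(i)


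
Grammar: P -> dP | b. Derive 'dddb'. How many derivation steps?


Derivation: P => dP => ddP => dddP => dddb
Steps: 4


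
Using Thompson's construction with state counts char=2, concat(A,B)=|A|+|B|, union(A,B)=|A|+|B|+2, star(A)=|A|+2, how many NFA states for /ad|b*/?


Syntax tree has 3 char leaf(s), 1 union(s), 1 star(s)
chars contribute 3×2 = 6; each union adds +2; each star adds +2
Total: 6 + 2 + 2 = 10 states


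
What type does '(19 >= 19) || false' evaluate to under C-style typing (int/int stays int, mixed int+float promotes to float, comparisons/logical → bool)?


Operand types: bool || bool
Rule: logical operators take bool operands and yield bool
Result type: bool


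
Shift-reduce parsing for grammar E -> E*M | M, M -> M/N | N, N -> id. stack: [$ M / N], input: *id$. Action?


handle 'M/N' on top
Action: reduce (M -> M/N)


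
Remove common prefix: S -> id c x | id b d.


Common prefix: 'id'
Factored: S -> id S', S' -> c x | b d


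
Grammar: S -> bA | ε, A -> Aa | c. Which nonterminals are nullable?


A nonterminal is nullable iff some alternative derives ε (directly, or every symbol in it is nullable)
Nullable: {S}


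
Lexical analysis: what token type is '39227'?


Pattern: digits only
Type: INTEGER_LITERAL


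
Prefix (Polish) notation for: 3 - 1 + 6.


left-to-right (same/higher precedence on left): tree is (+ (- 3 1) 6)
Prefix: + - 3 1 6


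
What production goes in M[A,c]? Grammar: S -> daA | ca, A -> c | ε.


For [A, c]: 'c' ∈ FIRST(c)
Entry: A -> c


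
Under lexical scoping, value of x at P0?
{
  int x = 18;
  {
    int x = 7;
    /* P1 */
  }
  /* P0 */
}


x declared in the same block as P0
x = 18


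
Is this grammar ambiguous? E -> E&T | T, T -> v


precedence layered via separate nonterminal T: deterministic
Unambiguous


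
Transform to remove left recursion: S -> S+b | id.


Left-recursive alternatives: S+b; non-recursive: id
Introduce S': S -> idS', S' -> +bS' | ε


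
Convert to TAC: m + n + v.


Break into single-operator statements:
t1 = m + n
t2 = t1 + v


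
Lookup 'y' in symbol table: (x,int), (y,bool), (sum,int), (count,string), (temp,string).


Lookup 'y' → type bool


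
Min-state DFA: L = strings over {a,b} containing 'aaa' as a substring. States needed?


KMP-style automaton: 3 progress states + 1 absorbing accept = 4
Minimal DFA: 4 states


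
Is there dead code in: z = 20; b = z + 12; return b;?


z is read by b's definition; b is returned
No dead code


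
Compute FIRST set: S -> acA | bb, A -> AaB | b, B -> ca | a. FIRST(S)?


Per alternative of S: FIRST(acA) = {a}; FIRST(bb) = {b}
FIRST(S) = {a, b}


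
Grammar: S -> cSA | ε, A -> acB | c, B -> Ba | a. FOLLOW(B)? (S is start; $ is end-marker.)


$ ∈ FOLLOW(S). For each A -> αBβ: add FIRST(β)\{ε} to FOLLOW(B); if β nullable, add FOLLOW(A).
FOLLOW(B) = {$, a, c}


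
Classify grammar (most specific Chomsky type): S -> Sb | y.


Left-linear: every RHS is a terminal or one nonterminal followed by a terminal
Classification: Type 3 (Regular)


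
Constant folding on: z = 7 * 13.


7 * 13 = 91 at compile time
Optimized: z = 91


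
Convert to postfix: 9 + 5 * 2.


* has higher precedence, evaluate 5*2 first
Postfix: 9 5 2 * +


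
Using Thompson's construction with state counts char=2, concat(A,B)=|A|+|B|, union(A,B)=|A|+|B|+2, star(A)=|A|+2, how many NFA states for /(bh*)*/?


Syntax tree has 2 char leaf(s), 0 union(s), 2 star(s)
chars contribute 2×2 = 4; each union adds +2; each star adds +2
Total: 4 + 0 + 4 = 8 states


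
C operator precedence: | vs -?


'-' is additive (level 9); '|' is bitwise OR (level 3)
Higher level binds tighter
'-' has higher precedence than '|'


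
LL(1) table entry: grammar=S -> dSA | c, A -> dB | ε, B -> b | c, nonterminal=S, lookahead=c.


For [S, c]: 'c' ∈ FIRST(c)
Entry: S -> c


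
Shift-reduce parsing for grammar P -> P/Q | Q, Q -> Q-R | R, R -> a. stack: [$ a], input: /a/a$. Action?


'a' on top is the handle for R -> a
Action: reduce (R -> a)


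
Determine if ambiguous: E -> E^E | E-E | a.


'a^a-a' has two parse trees (no precedence encoded between ^ and -)
Ambiguous


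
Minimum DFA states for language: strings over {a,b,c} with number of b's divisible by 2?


Track (count of b) mod 2: states 0..1, accept at 0
Minimal DFA: 2 states


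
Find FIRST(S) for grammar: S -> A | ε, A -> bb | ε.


Per alternative of S: FIRST(A) = {b, ε}; FIRST(ε) = {ε}
FIRST(S) = {b, ε}


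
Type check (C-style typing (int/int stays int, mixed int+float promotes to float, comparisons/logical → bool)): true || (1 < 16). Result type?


Operand types: bool || bool
Rule: logical operators take bool operands and yield bool
Result type: bool


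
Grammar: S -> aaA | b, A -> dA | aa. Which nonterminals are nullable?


A nonterminal is nullable iff some alternative derives ε (directly, or every symbol in it is nullable)
Nullable: {}


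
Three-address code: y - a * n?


Break into single-operator statements:
t1 = a * n
t2 = y - t1


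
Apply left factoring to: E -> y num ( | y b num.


Common prefix: 'y'
Factored: E -> y E', E' -> num ( | b num


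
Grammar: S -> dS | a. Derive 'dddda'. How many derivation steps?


Derivation: S => dS => ddS => dddS => ddddS => dddda
Steps: 5


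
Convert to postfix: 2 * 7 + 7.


Left to right (same or higher precedence on left)
Postfix: 2 7 * 7 +


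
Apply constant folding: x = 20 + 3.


20 + 3 = 23 at compile time
Optimized: x = 23


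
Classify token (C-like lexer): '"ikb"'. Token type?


Pattern: double-quoted sequence
Type: STRING_LITERAL


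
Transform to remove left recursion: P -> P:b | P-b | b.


Left-recursive alternatives: P:b, P-b; non-recursive: b
Introduce P': P -> bP', P' -> :bP' | -bP' | ε


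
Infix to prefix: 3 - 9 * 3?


'*' binds tighter: tree is (- 3 (* 9 3))
Prefix: - 3 * 9 3


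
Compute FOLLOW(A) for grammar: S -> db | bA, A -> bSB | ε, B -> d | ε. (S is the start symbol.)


$ ∈ FOLLOW(S). For each A -> αBβ: add FIRST(β)\{ε} to FOLLOW(B); if β nullable, add FOLLOW(A).
FOLLOW(A) = {$, d}


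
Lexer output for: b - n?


Scan left to right, longest-match per lexeme
Tokens: ID(b), OP(-), ID(n)


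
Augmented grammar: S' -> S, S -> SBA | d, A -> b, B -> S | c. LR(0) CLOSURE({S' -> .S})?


Start: S' -> .S
For each item with dot before a nonterminal B, add B -> .γ for every B-production
Closure: [S' -> .S, S -> .SBA, S -> .d]


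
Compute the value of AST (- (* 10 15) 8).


Evaluate inner: (* 10 15) = 150
Evaluate root: (- 150 8) = 142
Result: 142


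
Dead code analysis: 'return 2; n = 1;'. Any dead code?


statement follows a return and is unreachable
Dead: 'n = 1'


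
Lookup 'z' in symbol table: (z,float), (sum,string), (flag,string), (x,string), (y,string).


Lookup 'z' → type float


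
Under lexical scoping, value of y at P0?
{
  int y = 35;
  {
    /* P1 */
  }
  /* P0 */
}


y declared in the same block as P0
y = 35


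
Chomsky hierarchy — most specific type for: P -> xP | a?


Right-linear: every RHS is a terminal or a terminal followed by one nonterminal
Classification: Type 3 (Regular)


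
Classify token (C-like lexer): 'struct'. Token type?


Pattern: reserved word
Type: KEYWORD


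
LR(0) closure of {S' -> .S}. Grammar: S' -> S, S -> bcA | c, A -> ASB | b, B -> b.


Start: S' -> .S
For each item with dot before a nonterminal B, add B -> .γ for every B-production
Closure: [S' -> .S, S -> .bcA, S -> .c]


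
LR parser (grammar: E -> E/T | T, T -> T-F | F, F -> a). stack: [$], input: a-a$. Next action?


no handle on stack; shift 'a'
Action: shift


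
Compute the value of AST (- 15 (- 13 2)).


Evaluate inner: (- 13 2) = 11
Evaluate root: (- 15 11) = 4
Result: 4


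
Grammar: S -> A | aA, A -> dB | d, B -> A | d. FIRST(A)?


Per alternative of A: FIRST(dB) = {d}; FIRST(d) = {d}
FIRST(A) = {d}


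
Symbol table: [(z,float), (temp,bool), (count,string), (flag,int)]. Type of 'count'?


Lookup 'count' → type string


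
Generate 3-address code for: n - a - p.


Break into single-operator statements:
t1 = n - a
t2 = t1 - p


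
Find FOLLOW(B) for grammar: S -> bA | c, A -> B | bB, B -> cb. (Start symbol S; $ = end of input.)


$ ∈ FOLLOW(S). For each A -> αBβ: add FIRST(β)\{ε} to FOLLOW(B); if β nullable, add FOLLOW(A).
FOLLOW(B) = {$}


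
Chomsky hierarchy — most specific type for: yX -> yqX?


LHS has context (more than one symbol) and |LHS| ≤ |RHS|
Classification: Type 1 (Context-Sensitive)


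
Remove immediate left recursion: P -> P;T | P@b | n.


Left-recursive alternatives: P;T, P@b; non-recursive: n
Introduce P': P -> nP', P' -> ;TP' | @bP' | ε


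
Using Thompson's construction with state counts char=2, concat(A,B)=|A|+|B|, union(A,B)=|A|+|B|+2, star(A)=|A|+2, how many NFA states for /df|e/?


Syntax tree has 3 char leaf(s), 1 union(s), 0 star(s)
chars contribute 3×2 = 6; each union adds +2; each star adds +2
Total: 6 + 2 + 0 = 8 states


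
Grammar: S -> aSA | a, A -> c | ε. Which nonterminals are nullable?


A nonterminal is nullable iff some alternative derives ε (directly, or every symbol in it is nullable)
Nullable: {A}


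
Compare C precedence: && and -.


'-' is additive (level 9); '&&' is logical AND (level 2)
Higher level binds tighter
'-' has higher precedence than '&&'


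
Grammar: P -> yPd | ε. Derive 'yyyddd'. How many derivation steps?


Derivation: P => yPd => yyPdd => yyyPddd => yyyddd
Steps: 4


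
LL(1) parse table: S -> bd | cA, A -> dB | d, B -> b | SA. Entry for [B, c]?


For [B, c]: 'c' ∈ FIRST(SA)
Entry: B -> SA


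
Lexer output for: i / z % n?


Scan left to right, longest-match per lexeme
Tokens: ID(i), OP(/), ID(z), OP(%), ID(n)


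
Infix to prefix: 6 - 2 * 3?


'*' binds tighter: tree is (- 6 (* 2 3))
Prefix: - 6 * 2 3


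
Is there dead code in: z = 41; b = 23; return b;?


z is assigned but never read
Dead: 'z = 41'


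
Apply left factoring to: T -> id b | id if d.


Common prefix: 'id'
Factored: T -> id T', T' -> b | if d


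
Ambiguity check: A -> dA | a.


right-linear, alternatives start with distinct terminals 'd' vs 'a': unique leftmost derivation
Unambiguous


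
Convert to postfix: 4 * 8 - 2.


Left to right (same or higher precedence on left)
Postfix: 4 8 * 2 -


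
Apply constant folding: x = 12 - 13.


12 - 13 = -1 at compile time
Optimized: x = -1


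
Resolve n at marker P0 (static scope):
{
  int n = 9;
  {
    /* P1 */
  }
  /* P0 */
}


n declared in the same block as P0
n = 9


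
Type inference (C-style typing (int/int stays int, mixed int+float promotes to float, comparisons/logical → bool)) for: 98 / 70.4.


Operand types: int / float
Rule: mixed int/float promotes to float; int/int stays int
Result type: float


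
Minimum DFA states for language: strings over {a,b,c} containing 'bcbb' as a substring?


KMP-style automaton: 4 progress states + 1 absorbing accept = 5
Minimal DFA: 5 states


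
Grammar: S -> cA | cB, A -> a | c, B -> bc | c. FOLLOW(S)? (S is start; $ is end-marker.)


$ ∈ FOLLOW(S). For each A -> αBβ: add FIRST(β)\{ε} to FOLLOW(B); if β nullable, add FOLLOW(A).
FOLLOW(S) = {$}


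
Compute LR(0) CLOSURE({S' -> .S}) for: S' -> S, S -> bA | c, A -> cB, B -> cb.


Start: S' -> .S
For each item with dot before a nonterminal B, add B -> .γ for every B-production
Closure: [S' -> .S, S -> .bA, S -> .c]


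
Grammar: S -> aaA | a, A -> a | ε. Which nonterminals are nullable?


A nonterminal is nullable iff some alternative derives ε (directly, or every symbol in it is nullable)
Nullable: {A}


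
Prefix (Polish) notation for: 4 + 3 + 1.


left-to-right (same/higher precedence on left): tree is (+ (+ 4 3) 1)
Prefix: + + 4 3 1


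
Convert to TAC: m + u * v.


Break into single-operator statements:
t1 = u * v
t2 = m + t1


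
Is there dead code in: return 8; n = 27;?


statement follows a return and is unreachable
Dead: 'n = 27'


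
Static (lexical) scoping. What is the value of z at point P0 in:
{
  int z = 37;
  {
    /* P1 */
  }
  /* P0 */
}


z declared in the same block as P0
z = 37


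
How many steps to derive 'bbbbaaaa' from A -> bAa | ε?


Derivation: A => bAa => bbAaa => bbbAaaa => bbbbAaaaa => bbbbaaaa
Steps: 5


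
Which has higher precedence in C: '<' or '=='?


'<' is relational (level 7); '==' is equality (level 6)
Higher level binds tighter
'<' has higher precedence than '=='


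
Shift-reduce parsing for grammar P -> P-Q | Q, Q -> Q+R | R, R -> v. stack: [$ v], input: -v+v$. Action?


'v' on top is the handle for R -> v
Action: reduce (R -> v)


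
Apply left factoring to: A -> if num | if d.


Common prefix: 'if'
Factored: A -> if A', A' -> num | d


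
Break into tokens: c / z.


Scan left to right, longest-match per lexeme
Tokens: ID(c), OP(/), ID(z)


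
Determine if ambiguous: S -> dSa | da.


balanced d^n…a^n: each string has a unique parse
Unambiguous


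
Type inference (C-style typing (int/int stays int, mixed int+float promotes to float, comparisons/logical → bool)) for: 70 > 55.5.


Operand types: int > float
Rule: comparison yields bool
Result type: bool


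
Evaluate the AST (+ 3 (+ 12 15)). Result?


Evaluate inner: (+ 12 15) = 27
Evaluate root: (+ 3 27) = 30
Result: 30


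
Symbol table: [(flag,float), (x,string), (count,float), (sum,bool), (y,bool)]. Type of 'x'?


Lookup 'x' → type string


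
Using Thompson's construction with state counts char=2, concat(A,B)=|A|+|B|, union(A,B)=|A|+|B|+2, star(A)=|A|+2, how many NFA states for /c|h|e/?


Syntax tree has 3 char leaf(s), 2 union(s), 0 star(s)
chars contribute 3×2 = 6; each union adds +2; each star adds +2
Total: 6 + 4 + 0 = 10 states


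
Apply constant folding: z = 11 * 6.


11 * 6 = 66 at compile time
Optimized: z = 66


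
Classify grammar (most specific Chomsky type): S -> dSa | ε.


Single nonterminal LHS, but d^n a^n is not regular
Classification: Type 2 (Context-Free)


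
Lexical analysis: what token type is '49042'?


Pattern: digits only
Type: INTEGER_LITERAL


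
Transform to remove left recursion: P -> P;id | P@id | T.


Left-recursive alternatives: P;id, P@id; non-recursive: T
Introduce P': P -> TP', P' -> ;idP' | @idP' | ε


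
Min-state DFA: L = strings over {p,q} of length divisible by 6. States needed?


Track length mod 6: states 0..5, accept at 0
Minimal DFA: 6 states


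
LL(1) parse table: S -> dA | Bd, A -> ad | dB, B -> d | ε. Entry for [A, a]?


For [A, a]: 'a' ∈ FIRST(ad)
Entry: A -> ad


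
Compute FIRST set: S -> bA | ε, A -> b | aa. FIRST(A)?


Per alternative of A: FIRST(b) = {b}; FIRST(aa) = {a}
FIRST(A) = {a, b}


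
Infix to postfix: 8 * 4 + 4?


Left to right (same or higher precedence on left)
Postfix: 8 4 * 4 +


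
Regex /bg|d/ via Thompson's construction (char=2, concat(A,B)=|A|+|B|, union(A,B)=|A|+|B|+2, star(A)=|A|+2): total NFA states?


Syntax tree has 3 char leaf(s), 1 union(s), 0 star(s)
chars contribute 3×2 = 6; each union adds +2; each star adds +2
Total: 6 + 2 + 0 = 8 states


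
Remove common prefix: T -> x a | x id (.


Common prefix: 'x'
Factored: T -> x T', T' -> a | id (


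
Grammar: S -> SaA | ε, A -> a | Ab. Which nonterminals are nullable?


A nonterminal is nullable iff some alternative derives ε (directly, or every symbol in it is nullable)
Nullable: {S}


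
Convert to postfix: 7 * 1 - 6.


Left to right (same or higher precedence on left)
Postfix: 7 1 * 6 -


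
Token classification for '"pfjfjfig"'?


Pattern: double-quoted sequence
Type: STRING_LITERAL


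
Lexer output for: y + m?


Scan left to right, longest-match per lexeme
Tokens: ID(y), OP(+), ID(m)


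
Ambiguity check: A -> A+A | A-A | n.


'n+n-n' has two parse trees (no precedence encoded between + and -)
Ambiguous


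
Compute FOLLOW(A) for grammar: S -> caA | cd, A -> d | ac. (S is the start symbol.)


$ ∈ FOLLOW(S). For each A -> αBβ: add FIRST(β)\{ε} to FOLLOW(B); if β nullable, add FOLLOW(A).
FOLLOW(A) = {$}


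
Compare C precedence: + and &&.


'+' is additive (level 9); '&&' is logical AND (level 2)
Higher level binds tighter
'+' has higher precedence than '&&'


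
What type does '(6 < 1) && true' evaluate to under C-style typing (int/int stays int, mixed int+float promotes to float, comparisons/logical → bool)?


Operand types: bool && bool
Rule: logical operators take bool operands and yield bool
Result type: bool


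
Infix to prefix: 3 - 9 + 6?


left-to-right (same/higher precedence on left): tree is (+ (- 3 9) 6)
Prefix: + - 3 9 6


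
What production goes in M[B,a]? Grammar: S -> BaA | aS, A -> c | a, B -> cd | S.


For [B, a]: 'a' ∈ FIRST(S)
Entry: B -> S


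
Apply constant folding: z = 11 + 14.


11 + 14 = 25 at compile time
Optimized: z = 25


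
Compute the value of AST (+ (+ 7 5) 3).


Evaluate inner: (+ 7 5) = 12
Evaluate root: (+ 12 3) = 15
Result: 15


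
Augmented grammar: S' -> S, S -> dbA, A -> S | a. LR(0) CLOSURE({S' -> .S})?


Start: S' -> .S
For each item with dot before a nonterminal B, add B -> .γ for every B-production
Closure: [S' -> .S, S -> .dbA]


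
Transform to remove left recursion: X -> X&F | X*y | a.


Left-recursive alternatives: X&F, X*y; non-recursive: a
Introduce X': X -> aX', X' -> &FX' | *yX' | ε


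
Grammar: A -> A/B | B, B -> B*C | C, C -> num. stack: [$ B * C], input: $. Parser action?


handle 'B*C' on top
Action: reduce (B -> B*C)


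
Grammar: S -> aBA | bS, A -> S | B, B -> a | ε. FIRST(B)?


Per alternative of B: FIRST(a) = {a}; FIRST(ε) = {ε}
FIRST(B) = {a, ε}


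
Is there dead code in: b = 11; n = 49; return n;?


b is assigned but never read
Dead: 'b = 11'


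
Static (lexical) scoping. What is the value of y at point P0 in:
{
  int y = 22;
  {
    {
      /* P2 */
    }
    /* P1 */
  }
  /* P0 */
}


y declared in the same block as P0
y = 22


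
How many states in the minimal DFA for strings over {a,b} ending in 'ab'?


Track the longest suffix of input matching a prefix of 'ab': 3 classes (prefixes of length 0..2)
Minimal DFA: 3 states


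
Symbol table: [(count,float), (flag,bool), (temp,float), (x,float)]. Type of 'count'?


Lookup 'count' → type float


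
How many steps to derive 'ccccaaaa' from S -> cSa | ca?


Derivation: S => cSa => ccSaa => cccSaaa => ccccaaaa
Steps: 4


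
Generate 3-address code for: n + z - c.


Break into single-operator statements:
t1 = n + z
t2 = t1 - c


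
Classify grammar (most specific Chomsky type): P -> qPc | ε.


Single nonterminal LHS, but q^n c^n is not regular
Classification: Type 2 (Context-Free)


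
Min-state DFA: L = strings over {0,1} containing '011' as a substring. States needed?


KMP-style automaton: 3 progress states + 1 absorbing accept = 4
Minimal DFA: 4 states


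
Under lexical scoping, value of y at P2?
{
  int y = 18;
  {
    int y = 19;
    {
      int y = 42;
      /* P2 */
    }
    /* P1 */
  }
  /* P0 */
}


y declared in the same block as P2
y = 42


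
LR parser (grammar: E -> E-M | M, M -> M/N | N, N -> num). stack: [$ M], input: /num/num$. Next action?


shift '/' to continue M -> M/N
Action: shift


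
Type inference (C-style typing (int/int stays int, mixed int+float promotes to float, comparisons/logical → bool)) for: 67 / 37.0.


Operand types: int / float
Rule: mixed int/float promotes to float; int/int stays int
Result type: float


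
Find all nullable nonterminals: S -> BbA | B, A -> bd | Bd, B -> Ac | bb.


A nonterminal is nullable iff some alternative derives ε (directly, or every symbol in it is nullable)
Nullable: {}


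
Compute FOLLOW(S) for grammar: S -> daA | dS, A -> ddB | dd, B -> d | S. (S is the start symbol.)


$ ∈ FOLLOW(S). For each A -> αBβ: add FIRST(β)\{ε} to FOLLOW(B); if β nullable, add FOLLOW(A).
FOLLOW(S) = {$}


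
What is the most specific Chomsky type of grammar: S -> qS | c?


Right-linear: every RHS is a terminal or a terminal followed by one nonterminal
Classification: Type 3 (Regular)


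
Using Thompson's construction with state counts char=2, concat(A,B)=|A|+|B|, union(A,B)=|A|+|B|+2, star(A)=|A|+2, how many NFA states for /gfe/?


Syntax tree has 3 char leaf(s), 0 union(s), 0 star(s)
chars contribute 3×2 = 6; each union adds +2; each star adds +2
Total: 6 + 0 + 0 = 6 states


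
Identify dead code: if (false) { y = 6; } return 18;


condition is constant false, so the whole block is unreachable
Dead: 'if (false) { y = 6; }'


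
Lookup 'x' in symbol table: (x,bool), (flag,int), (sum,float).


Lookup 'x' → type bool


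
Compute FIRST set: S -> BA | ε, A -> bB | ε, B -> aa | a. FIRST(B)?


Per alternative of B: FIRST(aa) = {a}; FIRST(a) = {a}
FIRST(B) = {a}


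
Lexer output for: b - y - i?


Scan left to right, longest-match per lexeme
Tokens: ID(b), OP(-), ID(y), OP(-), ID(i)


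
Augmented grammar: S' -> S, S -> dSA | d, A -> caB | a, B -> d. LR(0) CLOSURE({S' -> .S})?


Start: S' -> .S
For each item with dot before a nonterminal B, add B -> .γ for every B-production
Closure: [S' -> .S, S -> .dSA, S -> .d]


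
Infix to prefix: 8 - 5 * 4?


'*' binds tighter: tree is (- 8 (* 5 4))
Prefix: - 8 * 5 4


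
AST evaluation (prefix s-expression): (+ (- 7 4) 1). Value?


Evaluate inner: (- 7 4) = 3
Evaluate root: (+ 3 1) = 4
Result: 4


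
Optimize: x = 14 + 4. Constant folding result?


14 + 4 = 18 at compile time
Optimized: x = 18


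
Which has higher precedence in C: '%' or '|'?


'%' is multiplicative (level 10); '|' is bitwise OR (level 3)
Higher level binds tighter
'%' has higher precedence than '|'


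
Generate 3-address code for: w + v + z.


Break into single-operator statements:
t1 = w + v
t2 = t1 + z


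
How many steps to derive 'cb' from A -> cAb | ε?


Derivation: A => cAb => cb
Steps: 2


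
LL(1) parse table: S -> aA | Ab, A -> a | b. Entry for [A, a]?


For [A, a]: 'a' ∈ FIRST(a)
Entry: A -> a


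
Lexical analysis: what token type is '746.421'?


Pattern: digits with a decimal point
Type: FLOAT_LITERAL


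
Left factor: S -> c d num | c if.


Common prefix: 'c'
Factored: S -> c S', S' -> d num | if


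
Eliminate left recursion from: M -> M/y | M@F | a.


Left-recursive alternatives: M/y, M@F; non-recursive: a
Introduce M': M -> aM', M' -> /yM' | @FM' | ε


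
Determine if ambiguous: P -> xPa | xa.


balanced x^n…a^n: each string has a unique parse
Unambiguous


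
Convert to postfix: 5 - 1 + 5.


Left to right (same or higher precedence on left)
Postfix: 5 1 - 5 +


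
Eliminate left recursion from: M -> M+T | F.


Left-recursive alternatives: M+T; non-recursive: F
Introduce M': M -> FM', M' -> +TM' | ε


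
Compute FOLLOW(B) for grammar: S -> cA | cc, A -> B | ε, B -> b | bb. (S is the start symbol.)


$ ∈ FOLLOW(S). For each A -> αBβ: add FIRST(β)\{ε} to FOLLOW(B); if β nullable, add FOLLOW(A).
FOLLOW(B) = {$}


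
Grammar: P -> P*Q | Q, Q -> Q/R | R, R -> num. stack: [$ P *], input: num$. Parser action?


no handle ('P*' is not any RHS); shift 'num'
Action: shift


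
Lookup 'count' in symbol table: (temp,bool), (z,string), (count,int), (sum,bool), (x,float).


Lookup 'count' → type int


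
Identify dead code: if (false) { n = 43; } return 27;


condition is constant false, so the whole block is unreachable
Dead: 'if (false) { n = 43; }'


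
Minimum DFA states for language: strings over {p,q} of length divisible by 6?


Track length mod 6: states 0..5, accept at 0
Minimal DFA: 6 states


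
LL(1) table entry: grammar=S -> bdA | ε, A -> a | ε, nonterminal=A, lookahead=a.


For [A, a]: 'a' ∈ FIRST(a)
Entry: A -> a


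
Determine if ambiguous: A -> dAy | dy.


balanced d^n…y^n: each string has a unique parse
Unambiguous


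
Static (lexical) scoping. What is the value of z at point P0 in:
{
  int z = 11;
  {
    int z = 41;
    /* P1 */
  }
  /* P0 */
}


z declared in the same block as P0
z = 11


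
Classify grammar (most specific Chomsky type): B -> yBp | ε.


Single nonterminal LHS, but y^n p^n is not regular
Classification: Type 2 (Context-Free)


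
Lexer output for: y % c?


Scan left to right, longest-match per lexeme
Tokens: ID(y), OP(%), ID(c)


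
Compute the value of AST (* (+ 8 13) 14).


Evaluate inner: (+ 8 13) = 21
Evaluate root: (* 21 14) = 294
Result: 294


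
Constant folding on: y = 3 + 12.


3 + 12 = 15 at compile time
Optimized: y = 15


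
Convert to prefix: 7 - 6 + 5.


left-to-right (same/higher precedence on left): tree is (+ (- 7 6) 5)
Prefix: + - 7 6 5


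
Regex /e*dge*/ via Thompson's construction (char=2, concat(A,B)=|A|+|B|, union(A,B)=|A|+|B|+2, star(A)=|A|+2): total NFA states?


Syntax tree has 4 char leaf(s), 0 union(s), 2 star(s)
chars contribute 4×2 = 8; each union adds +2; each star adds +2
Total: 8 + 0 + 4 = 12 states


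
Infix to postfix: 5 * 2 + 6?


Left to right (same or higher precedence on left)
Postfix: 5 2 * 6 +


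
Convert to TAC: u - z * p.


Break into single-operator statements:
t1 = z * p
t2 = u - t1


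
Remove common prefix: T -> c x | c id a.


Common prefix: 'c'
Factored: T -> c T', T' -> x | id a


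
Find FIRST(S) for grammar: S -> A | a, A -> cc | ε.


Per alternative of S: FIRST(A) = {c, ε}; FIRST(a) = {a}
FIRST(S) = {a, c, ε}


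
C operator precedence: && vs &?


'&' is bitwise AND (level 5); '&&' is logical AND (level 2)
Higher level binds tighter
'&' has higher precedence than '&&'


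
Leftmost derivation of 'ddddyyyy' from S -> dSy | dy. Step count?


Derivation: S => dSy => ddSyy => dddSyyy => ddddyyyy
Steps: 4


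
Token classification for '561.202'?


Pattern: digits with a decimal point
Type: FLOAT_LITERAL


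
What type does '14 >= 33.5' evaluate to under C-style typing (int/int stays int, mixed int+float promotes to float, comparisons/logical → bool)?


Operand types: int >= float
Rule: comparison yields bool
Result type: bool


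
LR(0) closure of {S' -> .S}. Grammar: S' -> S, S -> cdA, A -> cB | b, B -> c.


Start: S' -> .S
For each item with dot before a nonterminal B, add B -> .γ for every B-production
Closure: [S' -> .S, S -> .cdA]


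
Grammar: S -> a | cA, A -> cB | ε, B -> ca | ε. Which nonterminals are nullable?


A nonterminal is nullable iff some alternative derives ε (directly, or every symbol in it is nullable)
Nullable: {A, B}


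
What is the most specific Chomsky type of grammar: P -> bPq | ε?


Single nonterminal LHS, but b^n q^n is not regular
Classification: Type 2 (Context-Free)


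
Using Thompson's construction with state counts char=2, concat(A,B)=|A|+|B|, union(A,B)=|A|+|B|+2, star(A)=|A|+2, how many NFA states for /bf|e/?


Syntax tree has 3 char leaf(s), 1 union(s), 0 star(s)
chars contribute 3×2 = 6; each union adds +2; each star adds +2
Total: 6 + 2 + 0 = 8 states


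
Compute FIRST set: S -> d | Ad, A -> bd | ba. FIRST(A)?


Per alternative of A: FIRST(bd) = {b}; FIRST(ba) = {b}
FIRST(A) = {b}


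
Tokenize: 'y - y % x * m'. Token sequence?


Scan left to right, longest-match per lexeme
Tokens: ID(y), OP(-), ID(y), OP(%), ID(x), OP(*), ID(m)


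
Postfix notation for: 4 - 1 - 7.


Left to right (same or higher precedence on left)
Postfix: 4 1 - 7 -


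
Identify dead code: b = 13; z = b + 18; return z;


b is read by z's definition; z is returned
No dead code


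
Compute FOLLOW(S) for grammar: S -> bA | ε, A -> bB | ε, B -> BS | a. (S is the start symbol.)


$ ∈ FOLLOW(S). For each A -> αBβ: add FIRST(β)\{ε} to FOLLOW(B); if β nullable, add FOLLOW(A).
FOLLOW(S) = {$, b}
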